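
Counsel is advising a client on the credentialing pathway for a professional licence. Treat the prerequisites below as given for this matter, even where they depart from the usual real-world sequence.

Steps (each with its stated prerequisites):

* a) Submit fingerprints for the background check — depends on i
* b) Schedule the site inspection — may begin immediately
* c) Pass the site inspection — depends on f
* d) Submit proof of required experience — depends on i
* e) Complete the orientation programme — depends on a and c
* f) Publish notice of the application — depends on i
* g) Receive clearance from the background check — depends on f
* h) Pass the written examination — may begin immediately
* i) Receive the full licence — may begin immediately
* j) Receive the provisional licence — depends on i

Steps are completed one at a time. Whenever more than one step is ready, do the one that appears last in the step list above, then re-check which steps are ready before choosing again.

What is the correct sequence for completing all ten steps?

i, h and b have no prerequisites; i is listed later, so i is first.
j, h, f, d, b and a are all available; j is listed later → j.
h, f, d, b and a are all available; h is listed later → h.
Ready: f, d, b and a. f is listed later → f.
g and c now also ready, so the ready set is {g, d, c, b, a}; g is listed later → g.
d, c, b and a are all available; d is listed later → d.
Now c, b and a have their prerequisites met. c is listed later, so c next.
Now b and a have their prerequisites met. b is listed later, so b next.
That leaves a as the only ready step → a.
That leaves e as the only ready step → e.

i j h f g d c b a e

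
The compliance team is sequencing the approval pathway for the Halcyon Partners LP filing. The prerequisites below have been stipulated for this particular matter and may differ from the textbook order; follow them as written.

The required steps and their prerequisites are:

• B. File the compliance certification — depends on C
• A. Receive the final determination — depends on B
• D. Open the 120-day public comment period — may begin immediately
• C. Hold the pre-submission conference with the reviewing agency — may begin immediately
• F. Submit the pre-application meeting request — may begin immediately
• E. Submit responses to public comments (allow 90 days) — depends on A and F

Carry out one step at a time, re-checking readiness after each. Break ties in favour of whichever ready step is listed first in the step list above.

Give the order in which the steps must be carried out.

D, C, B, A, F, E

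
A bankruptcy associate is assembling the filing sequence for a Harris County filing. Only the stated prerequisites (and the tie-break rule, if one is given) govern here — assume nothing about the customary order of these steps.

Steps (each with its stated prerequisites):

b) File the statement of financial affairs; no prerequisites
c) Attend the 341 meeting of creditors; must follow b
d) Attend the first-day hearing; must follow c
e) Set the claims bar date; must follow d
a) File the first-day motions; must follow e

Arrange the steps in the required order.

b has no prerequisites → b first.
Next only c has its prerequisites met → c.
d is the only step now ready → d.
Next only e has its prerequisites met → e.
a needed e, now all done → a.

b, c, d, e, a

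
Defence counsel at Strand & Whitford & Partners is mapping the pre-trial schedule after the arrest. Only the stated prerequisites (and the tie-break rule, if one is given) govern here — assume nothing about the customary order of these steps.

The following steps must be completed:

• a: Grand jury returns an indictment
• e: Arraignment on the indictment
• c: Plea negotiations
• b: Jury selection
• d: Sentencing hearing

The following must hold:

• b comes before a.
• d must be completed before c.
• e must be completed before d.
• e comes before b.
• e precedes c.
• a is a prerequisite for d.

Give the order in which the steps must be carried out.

Only e has no prerequisites, so it is first.
Next only b has its prerequisites met → b.
Next only a has its prerequisites met → a.
d is the only step now ready → d.
c is the only step now ready → c.

e b a d c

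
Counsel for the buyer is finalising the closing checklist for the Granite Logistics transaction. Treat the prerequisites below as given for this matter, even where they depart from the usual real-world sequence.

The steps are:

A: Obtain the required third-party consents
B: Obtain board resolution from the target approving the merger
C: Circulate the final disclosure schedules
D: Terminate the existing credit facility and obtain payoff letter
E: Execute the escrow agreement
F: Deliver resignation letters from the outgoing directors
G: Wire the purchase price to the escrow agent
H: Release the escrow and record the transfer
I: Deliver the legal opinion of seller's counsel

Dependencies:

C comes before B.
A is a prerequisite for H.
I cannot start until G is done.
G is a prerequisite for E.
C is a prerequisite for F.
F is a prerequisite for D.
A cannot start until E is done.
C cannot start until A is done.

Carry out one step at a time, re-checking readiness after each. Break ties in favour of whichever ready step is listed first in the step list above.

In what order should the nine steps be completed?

G E A C B F D H I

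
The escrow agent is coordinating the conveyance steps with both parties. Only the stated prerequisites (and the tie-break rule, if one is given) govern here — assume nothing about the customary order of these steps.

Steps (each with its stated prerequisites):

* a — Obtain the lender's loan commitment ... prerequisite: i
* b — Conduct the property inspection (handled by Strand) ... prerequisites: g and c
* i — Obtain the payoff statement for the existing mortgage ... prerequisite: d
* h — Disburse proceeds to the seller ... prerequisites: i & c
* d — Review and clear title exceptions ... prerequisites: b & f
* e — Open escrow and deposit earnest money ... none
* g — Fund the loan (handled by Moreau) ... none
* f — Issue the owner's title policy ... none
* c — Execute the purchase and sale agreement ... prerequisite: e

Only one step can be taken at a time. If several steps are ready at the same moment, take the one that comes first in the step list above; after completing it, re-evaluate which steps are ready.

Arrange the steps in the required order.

e g f c b d i a h

Nothing is required for e, g and f. e is listed earlier → e first.
Now g, f and c have their prerequisites met. g is listed earlier, so g next.
f and c are both available; f is listed earlier → f.
c is the only step now ready → c.
b needed g and c, now all done → b.
d is the only step now ready → d.
i needed d, now all done → i.
a and h are both available; a is listed earlier → a.
h needed i and c, now all done → h.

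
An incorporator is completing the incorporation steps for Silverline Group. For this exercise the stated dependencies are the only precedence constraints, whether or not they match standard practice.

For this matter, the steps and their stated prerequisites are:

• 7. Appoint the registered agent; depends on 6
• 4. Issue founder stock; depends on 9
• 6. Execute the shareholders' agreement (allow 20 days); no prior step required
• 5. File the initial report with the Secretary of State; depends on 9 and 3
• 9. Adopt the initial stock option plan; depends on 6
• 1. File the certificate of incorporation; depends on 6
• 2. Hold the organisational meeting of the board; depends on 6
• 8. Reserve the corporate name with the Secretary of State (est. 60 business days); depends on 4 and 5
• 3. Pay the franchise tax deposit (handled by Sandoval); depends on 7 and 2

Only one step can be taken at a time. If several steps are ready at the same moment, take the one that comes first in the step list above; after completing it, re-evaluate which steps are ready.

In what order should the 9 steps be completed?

6, 7, 9, 4, 1, 2, 3, 5, 8

6 is the only step with nothing outstanding, so it goes first.
7, 9, 1 and 2 are all available; 7 is listed earlier → 7.
9, 1 and 2 are all available; 9 is listed earlier → 9.
Ready: 4, 1 and 2. 4 is listed earlier → 4.
Now 1 and 2 have their prerequisites met. 1 is listed earlier, so 1 next.
2 is the only step now ready → 2.
That leaves 3 as the only ready step → 3.
Next only 5 has its prerequisites met → 5.
That leaves 8 as the only ready step → 8.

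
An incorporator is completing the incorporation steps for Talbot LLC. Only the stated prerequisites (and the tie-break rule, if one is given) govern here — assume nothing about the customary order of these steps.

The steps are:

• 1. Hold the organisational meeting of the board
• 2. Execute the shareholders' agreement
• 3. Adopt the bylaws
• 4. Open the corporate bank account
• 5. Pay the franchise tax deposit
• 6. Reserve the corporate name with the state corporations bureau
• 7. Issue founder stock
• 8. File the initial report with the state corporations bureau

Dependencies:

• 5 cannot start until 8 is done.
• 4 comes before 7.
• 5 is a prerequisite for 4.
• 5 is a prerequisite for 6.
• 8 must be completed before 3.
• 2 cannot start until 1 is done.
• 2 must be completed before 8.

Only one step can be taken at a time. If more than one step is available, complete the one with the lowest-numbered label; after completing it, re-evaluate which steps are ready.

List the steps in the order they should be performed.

Only 1 has no prerequisites, so it is first.
That leaves 2 as the only ready step → 2.
Next only 8 has its prerequisites met → 8.
Now 3 and 5 have their prerequisites met. 3 has the earlier label, so 3 next.
5 needed 8, now all done → 5.
Ready: 4 and 6. 4 has the earlier label → 4.
7 now also ready, so the ready set is {6, 7}; 6 has the earlier label → 6.
7 needed 4, now all done → 7.

1 → 2 → 8 → 3 → 5 → 4 → 6 → 7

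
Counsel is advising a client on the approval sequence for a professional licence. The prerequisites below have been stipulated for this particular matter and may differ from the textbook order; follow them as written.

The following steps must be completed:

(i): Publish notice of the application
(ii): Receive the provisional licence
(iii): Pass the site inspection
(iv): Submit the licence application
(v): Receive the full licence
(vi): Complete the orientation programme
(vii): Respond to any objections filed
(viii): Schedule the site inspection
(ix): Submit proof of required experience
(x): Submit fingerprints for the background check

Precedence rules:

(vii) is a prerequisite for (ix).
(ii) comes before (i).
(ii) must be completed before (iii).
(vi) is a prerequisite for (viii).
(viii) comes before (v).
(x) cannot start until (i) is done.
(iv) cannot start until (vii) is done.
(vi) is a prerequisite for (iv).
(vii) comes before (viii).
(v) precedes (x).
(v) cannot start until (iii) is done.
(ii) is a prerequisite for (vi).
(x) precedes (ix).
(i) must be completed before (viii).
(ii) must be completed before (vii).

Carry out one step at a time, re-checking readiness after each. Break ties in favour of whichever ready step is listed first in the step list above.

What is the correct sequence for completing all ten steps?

(ii), (i), (iii), (vi), (vii), (iv), (viii), (v), (x), (ix)

(ii) is the only step with nothing outstanding, so it goes first.
Ready: (i), (iii), (vi) and (vii). (i) is listed earlier → (i).
(iii), (vi) and (vii) are all available; (iii) is listed earlier → (iii).
Now (vi) and (vii) have their prerequisites met. (vi) is listed earlier, so (vi) next.
(vii) needed (ii), now all done → (vii).
(iv) and (viii) are both available; (iv) is listed earlier → (iv).
(viii) needed (i), (vi) and (vii), now all done → (viii).
Next only (v) has its prerequisites met → (v).
(x) needed (i) and (v), now all done → (x).
(ix) is the only step now ready → (ix).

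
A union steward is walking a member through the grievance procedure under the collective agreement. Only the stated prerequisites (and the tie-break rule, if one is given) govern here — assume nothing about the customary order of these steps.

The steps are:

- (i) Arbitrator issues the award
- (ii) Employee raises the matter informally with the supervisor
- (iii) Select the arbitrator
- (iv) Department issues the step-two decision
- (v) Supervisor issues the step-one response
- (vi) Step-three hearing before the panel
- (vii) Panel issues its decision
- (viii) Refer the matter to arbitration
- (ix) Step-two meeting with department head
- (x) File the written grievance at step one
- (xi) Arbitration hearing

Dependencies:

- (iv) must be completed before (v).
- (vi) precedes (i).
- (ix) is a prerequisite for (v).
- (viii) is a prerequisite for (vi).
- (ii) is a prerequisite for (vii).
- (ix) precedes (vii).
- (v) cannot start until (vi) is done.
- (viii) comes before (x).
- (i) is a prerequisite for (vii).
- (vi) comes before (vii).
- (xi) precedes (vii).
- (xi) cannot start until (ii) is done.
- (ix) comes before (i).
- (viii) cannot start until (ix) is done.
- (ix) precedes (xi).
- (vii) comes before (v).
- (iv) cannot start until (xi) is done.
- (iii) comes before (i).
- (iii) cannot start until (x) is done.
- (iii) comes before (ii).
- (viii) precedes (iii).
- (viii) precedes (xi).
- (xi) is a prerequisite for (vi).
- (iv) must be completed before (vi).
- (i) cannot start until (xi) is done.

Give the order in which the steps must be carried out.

(ix) → (viii) → (x) → (iii) → (ii) → (xi) → (iv) → (vi) → (i) → (vii) → (v)

(ix) is the only step with nothing outstanding, so it goes first.
(viii) needed (ix), now all done → (viii).
Next only (x) has its prerequisites met → (x).
(iii) is the only step now ready → (iii).
That leaves (ii) as the only ready step → (ii).
(xi) needed (ii), (viii) and (ix), now all done → (xi).
(iv) needed (xi), now all done → (iv).
Next only (vi) has its prerequisites met → (vi).
Next only (i) has its prerequisites met → (i).
Next only (vii) has its prerequisites met → (vii).
That leaves (v) as the only ready step → (v).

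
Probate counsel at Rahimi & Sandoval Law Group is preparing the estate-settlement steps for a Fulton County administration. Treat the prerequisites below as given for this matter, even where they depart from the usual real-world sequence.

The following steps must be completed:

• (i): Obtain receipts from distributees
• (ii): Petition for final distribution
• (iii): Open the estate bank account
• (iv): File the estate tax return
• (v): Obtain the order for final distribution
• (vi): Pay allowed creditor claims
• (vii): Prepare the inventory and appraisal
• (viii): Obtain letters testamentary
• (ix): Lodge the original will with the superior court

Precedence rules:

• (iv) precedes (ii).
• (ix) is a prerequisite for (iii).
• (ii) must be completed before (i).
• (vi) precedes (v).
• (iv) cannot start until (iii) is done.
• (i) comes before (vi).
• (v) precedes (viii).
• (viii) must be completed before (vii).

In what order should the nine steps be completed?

(ix), (iii), (iv), (ii), (i), (vi), (v), (viii), (vii)

Only (ix) has no prerequisites, so it is first.
Next only (iii) has its prerequisites met → (iii).
(iv) needed (iii), now all done → (iv).
(ii) needed (iv), now all done → (ii).
(i) needed (ii), now all done → (i).
(vi) is the only step now ready → (vi).
(v) needed (vi), now all done → (v).
(viii) is the only step now ready → (viii).
That leaves (vii) as the only ready step → (vii).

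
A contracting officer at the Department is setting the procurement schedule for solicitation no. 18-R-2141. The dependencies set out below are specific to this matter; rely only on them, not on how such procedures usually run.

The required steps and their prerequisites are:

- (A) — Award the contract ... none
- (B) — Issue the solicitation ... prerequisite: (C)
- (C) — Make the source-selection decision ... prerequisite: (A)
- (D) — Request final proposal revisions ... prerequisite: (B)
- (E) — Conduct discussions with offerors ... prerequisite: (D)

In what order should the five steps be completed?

(A), (C), (B), (D), (E)

Only (A) has no prerequisites, so it is first.
That leaves (C) as the only ready step → (C).
(B) needed (C), now all done → (B).
(D) needed (B), now all done → (D).
That leaves (E) as the only ready step → (E).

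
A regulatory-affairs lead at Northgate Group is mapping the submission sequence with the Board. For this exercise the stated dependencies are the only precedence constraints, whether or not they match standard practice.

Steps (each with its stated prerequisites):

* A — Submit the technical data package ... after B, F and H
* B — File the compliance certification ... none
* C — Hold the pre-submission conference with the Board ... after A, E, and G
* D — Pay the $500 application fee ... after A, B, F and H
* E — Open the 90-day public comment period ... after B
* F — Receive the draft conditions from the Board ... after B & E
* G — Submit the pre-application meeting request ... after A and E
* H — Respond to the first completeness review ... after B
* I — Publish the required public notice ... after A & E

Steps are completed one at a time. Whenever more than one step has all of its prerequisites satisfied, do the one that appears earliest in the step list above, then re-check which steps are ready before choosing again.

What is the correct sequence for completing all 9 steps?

B → E → F → H → A → D → G → C → I

B is the only step with nothing outstanding, so it goes first.
Ready: E and H. E is listed earlier → E.
F now also ready, so the ready set is {F, H}; F is listed earlier → F.
H is the only step now ready → H.
A needed B, F and H, now all done → A.
Ready: D, G and I. D is listed earlier → D.
Now G and I have their prerequisites met. G is listed earlier, so G next.
C now also ready, so the ready set is {C, I}; C is listed earlier → C.
I is the only step now ready → I.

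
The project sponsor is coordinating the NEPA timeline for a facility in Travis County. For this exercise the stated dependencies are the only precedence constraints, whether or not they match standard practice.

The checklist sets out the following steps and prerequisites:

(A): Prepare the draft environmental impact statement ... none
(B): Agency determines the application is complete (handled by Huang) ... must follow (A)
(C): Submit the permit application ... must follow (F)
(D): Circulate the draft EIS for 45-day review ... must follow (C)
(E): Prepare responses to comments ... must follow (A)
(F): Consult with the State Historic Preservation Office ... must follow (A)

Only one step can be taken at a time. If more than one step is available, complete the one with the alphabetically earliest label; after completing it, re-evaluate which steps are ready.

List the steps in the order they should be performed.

(A) has no prerequisites → (A) first.
Ready: (B), (E) and (F). (B) has the earlier label → (B).
Ready: (E) and (F). (E) has the earlier label → (E).
(F) needed (A), now all done → (F).
(C) needed (F), now all done → (C).
(D) needed (C), now all done → (D).

(A), (B), (E), (F), (C), (D)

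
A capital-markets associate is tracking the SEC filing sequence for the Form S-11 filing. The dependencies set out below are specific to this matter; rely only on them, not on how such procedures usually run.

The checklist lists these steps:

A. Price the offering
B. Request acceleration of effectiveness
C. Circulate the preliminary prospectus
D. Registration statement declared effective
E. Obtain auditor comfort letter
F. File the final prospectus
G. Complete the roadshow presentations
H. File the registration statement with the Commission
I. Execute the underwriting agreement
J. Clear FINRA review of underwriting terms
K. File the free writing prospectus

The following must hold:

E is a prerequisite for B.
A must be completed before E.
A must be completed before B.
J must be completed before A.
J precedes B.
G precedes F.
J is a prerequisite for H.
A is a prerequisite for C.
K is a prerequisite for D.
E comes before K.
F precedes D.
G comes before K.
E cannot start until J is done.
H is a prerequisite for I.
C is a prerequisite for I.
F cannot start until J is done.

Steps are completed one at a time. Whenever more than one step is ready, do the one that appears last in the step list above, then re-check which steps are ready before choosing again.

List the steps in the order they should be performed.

J, H, G, F, A, E, K, D, C, I, B

Nothing is required for J and G. J is listed later → J first.
H and A now also ready, so the ready set is {H, G, A}; H is listed later → H.
Ready: G and A. G is listed later → G.
F now also ready, so the ready set is {F, A}; F is listed later → F.
A needed J, now all done → A.
E and C are both available; E is listed later → E.
K and B now also ready, so the ready set is {K, C, B}; K is listed later → K.
Ready: D, C and B. D is listed later → D.
Ready: C and B. C is listed later → C.
I now also ready, so the ready set is {I, B}; I is listed later → I.
B needed J, E and A, now all done → B.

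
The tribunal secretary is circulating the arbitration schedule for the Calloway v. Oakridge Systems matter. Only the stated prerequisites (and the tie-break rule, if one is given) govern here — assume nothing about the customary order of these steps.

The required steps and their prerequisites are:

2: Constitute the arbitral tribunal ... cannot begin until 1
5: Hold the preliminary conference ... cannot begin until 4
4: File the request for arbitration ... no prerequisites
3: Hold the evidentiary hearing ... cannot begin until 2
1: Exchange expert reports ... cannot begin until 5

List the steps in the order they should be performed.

4 → 5 → 1 → 2 → 3

Only 4 has no prerequisites, so it is first.
That leaves 5 as the only ready step → 5.
Next only 1 has its prerequisites met → 1.
Next only 2 has its prerequisites met → 2.
3 is the only step now ready → 3.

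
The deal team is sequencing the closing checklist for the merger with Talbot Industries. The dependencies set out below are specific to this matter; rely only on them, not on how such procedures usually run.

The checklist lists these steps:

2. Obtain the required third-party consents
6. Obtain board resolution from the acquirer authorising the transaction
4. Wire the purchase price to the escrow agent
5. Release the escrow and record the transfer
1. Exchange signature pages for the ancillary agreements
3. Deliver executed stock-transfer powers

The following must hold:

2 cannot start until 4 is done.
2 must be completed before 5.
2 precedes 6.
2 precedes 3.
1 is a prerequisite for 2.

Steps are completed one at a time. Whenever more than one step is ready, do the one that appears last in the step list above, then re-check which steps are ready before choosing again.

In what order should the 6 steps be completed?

1, 4, 2, 3, 5, 6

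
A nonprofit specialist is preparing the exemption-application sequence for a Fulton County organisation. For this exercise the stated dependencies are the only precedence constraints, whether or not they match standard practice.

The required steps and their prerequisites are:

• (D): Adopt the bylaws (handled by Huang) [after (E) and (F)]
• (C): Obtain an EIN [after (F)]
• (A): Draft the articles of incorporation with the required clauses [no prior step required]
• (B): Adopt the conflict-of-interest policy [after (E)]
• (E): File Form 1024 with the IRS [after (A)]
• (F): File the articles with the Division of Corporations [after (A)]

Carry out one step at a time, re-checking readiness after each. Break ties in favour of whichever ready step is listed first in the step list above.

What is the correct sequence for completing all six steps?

(A) (E) (B) (F) (D) (C)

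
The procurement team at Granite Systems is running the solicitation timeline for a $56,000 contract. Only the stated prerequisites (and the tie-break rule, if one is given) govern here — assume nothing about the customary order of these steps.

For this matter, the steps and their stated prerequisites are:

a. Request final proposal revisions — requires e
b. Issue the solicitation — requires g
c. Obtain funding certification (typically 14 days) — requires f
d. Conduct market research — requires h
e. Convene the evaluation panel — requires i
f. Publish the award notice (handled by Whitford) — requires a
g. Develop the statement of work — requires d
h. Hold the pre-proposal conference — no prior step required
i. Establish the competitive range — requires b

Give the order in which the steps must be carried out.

h has no prerequisites → h first.
Next only d has its prerequisites met → d.
That leaves g as the only ready step → g.
Next only b has its prerequisites met → b.
i is the only step now ready → i.
That leaves e as the only ready step → e.
a needed e, now all done → a.
f needed a, now all done → f.
c is the only step now ready → c.

h, d, g, b, i, e, a, f, c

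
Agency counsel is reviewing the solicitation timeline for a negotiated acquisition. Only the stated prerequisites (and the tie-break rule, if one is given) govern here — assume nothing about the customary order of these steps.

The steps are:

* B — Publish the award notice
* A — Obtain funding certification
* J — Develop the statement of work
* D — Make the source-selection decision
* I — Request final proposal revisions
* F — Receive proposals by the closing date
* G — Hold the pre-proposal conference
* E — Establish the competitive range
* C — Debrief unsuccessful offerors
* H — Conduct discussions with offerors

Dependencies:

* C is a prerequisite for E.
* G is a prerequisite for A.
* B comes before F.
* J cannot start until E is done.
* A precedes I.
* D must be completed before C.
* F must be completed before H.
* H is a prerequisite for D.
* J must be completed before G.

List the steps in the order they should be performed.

B, F, H, D, C, E, J, G, A, I

B is the only step with nothing outstanding, so it goes first.
F needed B, now all done → F.
H is the only step now ready → H.
D is the only step now ready → D.
C needed D, now all done → C.
E is the only step now ready → E.
That leaves J as the only ready step → J.
Next only G has its prerequisites met → G.
That leaves A as the only ready step → A.
That leaves I as the only ready step → I.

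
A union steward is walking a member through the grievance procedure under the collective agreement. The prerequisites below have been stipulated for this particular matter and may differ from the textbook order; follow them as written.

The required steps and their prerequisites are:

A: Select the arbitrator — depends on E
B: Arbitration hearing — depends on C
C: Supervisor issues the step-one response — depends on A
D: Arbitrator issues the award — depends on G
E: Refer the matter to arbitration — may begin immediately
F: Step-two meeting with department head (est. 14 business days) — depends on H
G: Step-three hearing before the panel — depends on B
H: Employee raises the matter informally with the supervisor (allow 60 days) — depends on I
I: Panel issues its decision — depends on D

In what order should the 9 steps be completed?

Only E has no prerequisites, so it is first.
That leaves A as the only ready step → A.
Next only C has its prerequisites met → C.
B needed C, now all done → B.
That leaves G as the only ready step → G.
Next only D has its prerequisites met → D.
That leaves I as the only ready step → I.
That leaves H as the only ready step → H.
F needed H, now all done → F.

E, A, C, B, G, D, I, H, F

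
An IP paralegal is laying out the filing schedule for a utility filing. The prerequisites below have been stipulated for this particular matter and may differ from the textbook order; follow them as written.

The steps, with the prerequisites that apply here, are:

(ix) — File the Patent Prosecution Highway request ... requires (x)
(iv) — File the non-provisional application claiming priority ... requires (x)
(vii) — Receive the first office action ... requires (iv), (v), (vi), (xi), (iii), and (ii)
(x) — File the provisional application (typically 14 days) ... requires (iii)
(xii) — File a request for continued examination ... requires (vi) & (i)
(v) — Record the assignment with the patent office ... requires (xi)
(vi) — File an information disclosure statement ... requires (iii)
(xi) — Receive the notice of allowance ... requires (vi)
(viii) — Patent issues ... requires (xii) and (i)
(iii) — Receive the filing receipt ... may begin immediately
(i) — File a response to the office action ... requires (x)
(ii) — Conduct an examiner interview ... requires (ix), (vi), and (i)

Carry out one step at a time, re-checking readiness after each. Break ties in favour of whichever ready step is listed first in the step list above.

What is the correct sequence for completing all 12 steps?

(iii) (x) (ix) (iv) (vi) (xi) (v) (i) (xii) (viii) (ii) (vii)

(iii) has no prerequisites → (iii) first.
Now (x) and (vi) have their prerequisites met. (x) is listed earlier, so (x) next.
Ready: (ix), (iv), (vi) and (i). (ix) is listed earlier → (ix).
(iv), (vi) and (i) are all available; (iv) is listed earlier → (iv).
(vi) and (i) are both available; (vi) is listed earlier → (vi).
(xi) now also ready, so the ready set is {(xi), (i)}; (xi) is listed earlier → (xi).
(v) now also ready, so the ready set is {(v), (i)}; (v) is listed earlier → (v).
(i) is the only step now ready → (i).
Ready: (xii) and (ii). (xii) is listed earlier → (xii).
Now (viii) and (ii) have their prerequisites met. (viii) is listed earlier, so (viii) next.
That leaves (ii) as the only ready step → (ii).
(vii) is the only step now ready → (vii).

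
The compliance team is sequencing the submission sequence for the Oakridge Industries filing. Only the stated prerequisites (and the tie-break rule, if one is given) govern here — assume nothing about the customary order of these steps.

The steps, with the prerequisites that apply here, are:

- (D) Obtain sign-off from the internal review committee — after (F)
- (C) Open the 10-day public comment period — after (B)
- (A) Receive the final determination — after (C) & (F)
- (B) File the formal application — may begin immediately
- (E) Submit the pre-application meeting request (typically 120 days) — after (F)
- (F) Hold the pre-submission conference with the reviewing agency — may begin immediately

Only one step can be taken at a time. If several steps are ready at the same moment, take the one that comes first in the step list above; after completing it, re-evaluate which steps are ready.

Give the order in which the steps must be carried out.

(B) and (F) have no prerequisites; (B) is listed earlier, so (B) is first.
(C) now also ready, so the ready set is {(C), (F)}; (C) is listed earlier → (C).
Next only (F) has its prerequisites met → (F).
Ready: (D), (A) and (E). (D) is listed earlier → (D).
(A) and (E) are both available; (A) is listed earlier → (A).
(E) needed (F), now all done → (E).

(B), (C), (F), (D), (A), (E)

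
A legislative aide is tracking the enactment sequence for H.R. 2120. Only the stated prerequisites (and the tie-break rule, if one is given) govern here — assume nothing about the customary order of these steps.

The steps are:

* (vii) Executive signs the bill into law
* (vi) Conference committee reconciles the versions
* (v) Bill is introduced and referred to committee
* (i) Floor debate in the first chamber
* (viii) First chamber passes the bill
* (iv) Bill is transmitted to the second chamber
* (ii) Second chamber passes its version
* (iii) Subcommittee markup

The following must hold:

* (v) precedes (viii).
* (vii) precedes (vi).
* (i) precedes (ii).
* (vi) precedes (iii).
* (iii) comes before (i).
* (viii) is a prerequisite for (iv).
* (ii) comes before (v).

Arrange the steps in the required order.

(vii), (vi), (iii), (i), (ii), (v), (viii), (iv)

(vii) has no prerequisites → (vii) first.
(vi) needed (vii), now all done → (vi).
Next only (iii) has its prerequisites met → (iii).
(i) needed (iii), now all done → (i).
(ii) needed (i), now all done → (ii).
(v) needed (ii), now all done → (v).
That leaves (viii) as the only ready step → (viii).
Next only (iv) has its prerequisites met → (iv).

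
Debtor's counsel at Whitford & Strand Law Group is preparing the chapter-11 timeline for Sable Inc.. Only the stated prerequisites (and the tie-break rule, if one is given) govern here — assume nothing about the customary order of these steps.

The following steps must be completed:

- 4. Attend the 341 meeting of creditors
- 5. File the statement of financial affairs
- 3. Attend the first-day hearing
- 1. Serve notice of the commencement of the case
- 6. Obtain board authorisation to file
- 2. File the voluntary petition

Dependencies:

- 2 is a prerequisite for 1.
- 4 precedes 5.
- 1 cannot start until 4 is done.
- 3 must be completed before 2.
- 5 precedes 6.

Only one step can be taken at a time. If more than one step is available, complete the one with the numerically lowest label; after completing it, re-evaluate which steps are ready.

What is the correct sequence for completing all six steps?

Nothing is required for 3 and 4. 3 has the earlier label → 3 first.
2 now also ready, so the ready set is {2, 4}; 2 has the earlier label → 2.
4 is the only step now ready → 4.
Now 1 and 5 have their prerequisites met. 1 has the earlier label, so 1 next.
5 needed 4, now all done → 5.
6 needed 5, now all done → 6.

3, 2, 4, 1, 5, 6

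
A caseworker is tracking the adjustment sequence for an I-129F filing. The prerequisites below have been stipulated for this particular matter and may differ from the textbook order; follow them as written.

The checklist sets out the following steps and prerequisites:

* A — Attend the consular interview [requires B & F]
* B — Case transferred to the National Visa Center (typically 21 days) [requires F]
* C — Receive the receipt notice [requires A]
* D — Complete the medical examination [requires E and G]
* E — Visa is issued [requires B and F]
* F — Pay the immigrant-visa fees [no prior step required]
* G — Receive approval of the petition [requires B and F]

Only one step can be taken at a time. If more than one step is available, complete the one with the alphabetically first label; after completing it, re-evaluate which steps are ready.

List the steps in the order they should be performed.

F, B, A, C, E, G, D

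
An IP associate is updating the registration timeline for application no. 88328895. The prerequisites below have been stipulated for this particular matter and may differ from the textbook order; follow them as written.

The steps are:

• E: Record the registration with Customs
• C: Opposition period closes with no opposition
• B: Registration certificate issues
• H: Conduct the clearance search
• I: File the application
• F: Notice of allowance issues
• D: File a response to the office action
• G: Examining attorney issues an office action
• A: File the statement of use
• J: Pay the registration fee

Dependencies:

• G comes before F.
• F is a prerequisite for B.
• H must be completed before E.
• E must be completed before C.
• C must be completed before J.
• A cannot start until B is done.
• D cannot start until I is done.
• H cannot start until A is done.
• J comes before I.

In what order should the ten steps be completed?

Only G has no prerequisites, so it is first.
That leaves F as the only ready step → F.
B needed F, now all done → B.
Next only A has its prerequisites met → A.
Next only H has its prerequisites met → H.
E is the only step now ready → E.
C needed E, now all done → C.
J is the only step now ready → J.
I needed J, now all done → I.
D needed I, now all done → D.

G F B A H E C J I D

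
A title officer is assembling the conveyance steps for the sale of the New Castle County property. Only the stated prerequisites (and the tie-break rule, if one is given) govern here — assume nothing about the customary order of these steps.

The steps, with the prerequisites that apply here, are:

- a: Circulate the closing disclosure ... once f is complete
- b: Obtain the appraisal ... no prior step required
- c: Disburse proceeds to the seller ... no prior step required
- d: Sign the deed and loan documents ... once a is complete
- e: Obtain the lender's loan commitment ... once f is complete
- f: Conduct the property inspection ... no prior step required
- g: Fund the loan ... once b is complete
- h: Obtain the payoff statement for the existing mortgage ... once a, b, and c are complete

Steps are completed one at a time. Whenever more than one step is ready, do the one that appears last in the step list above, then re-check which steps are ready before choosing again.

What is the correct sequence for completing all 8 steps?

Nothing is required for f, c and b. f is listed later → f first.
e and a now also ready, so the ready set is {e, c, b, a}; e is listed later → e.
Ready: c, b and a. c is listed later → c.
b and a are both available; b is listed later → b.
g now also ready, so the ready set is {g, a}; g is listed later → g.
a needed f, now all done → a.
h and d are both available; h is listed later → h.
d is the only step now ready → d.

f, e, c, b, g, a, h, d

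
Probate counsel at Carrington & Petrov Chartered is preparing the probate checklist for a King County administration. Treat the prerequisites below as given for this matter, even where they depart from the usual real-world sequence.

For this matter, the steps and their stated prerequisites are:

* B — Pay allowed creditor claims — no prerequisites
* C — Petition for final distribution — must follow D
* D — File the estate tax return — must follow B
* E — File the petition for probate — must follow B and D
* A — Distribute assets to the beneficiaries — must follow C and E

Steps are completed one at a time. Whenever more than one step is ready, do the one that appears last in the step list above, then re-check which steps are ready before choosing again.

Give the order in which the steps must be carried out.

B → D → E → C → A

B is the only step with nothing outstanding, so it goes first.
D needed B, now all done → D.
Now E and C have their prerequisites met. E is listed later, so E next.
C needed D, now all done → C.
A needed E and C, now all done → A.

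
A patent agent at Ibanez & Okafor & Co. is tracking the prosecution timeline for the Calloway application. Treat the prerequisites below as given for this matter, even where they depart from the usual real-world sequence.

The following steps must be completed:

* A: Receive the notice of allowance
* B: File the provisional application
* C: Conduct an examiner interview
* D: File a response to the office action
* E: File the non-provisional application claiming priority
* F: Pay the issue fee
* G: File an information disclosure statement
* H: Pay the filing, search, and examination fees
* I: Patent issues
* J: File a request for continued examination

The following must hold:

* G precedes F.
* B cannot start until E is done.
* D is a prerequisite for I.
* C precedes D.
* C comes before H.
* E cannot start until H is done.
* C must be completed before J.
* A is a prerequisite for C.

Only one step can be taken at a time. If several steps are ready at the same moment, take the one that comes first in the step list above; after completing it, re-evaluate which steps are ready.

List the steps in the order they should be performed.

Nothing is required for A and G. A is listed earlier → A first.
Now C and G have their prerequisites met. C is listed earlier, so C next.
D, H and J now also ready, so the ready set is {D, G, H, J}; D is listed earlier → D.
I now also ready, so the ready set is {G, H, I, J}; G is listed earlier → G.
F now also ready, so the ready set is {F, H, I, J}; F is listed earlier → F.
H, I and J are all available; H is listed earlier → H.
E, I and J are all available; E is listed earlier → E.
B now also ready, so the ready set is {B, I, J}; B is listed earlier → B.
Now I and J have their prerequisites met. I is listed earlier, so I next.
J is the only step now ready → J.

A → C → D → G → F → H → E → B → I → J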